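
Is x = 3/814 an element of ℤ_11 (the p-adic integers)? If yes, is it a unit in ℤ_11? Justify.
x ∉ ℤ_11 (v_11(x) = -1 < 0)

ℤ_11 = {x ∈ ℚ_11 : v_11(x) ≥ 0} and ℤ_11^× = {x ∈ ℤ_11 : v_11(x) = 0}. Here v_11(3/814) = v_11(num) − v_11(den) = -1; compare against these criteria.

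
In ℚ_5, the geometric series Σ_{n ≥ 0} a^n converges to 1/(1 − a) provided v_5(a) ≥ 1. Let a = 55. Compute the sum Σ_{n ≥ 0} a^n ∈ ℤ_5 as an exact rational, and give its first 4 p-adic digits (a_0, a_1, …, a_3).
Σ a^n = 1/(1 − a) = -1/54;  first 4 digits = (1, 1, 3, 0)

v_5(a) = 1 ≥ 1, so the series converges in ℤ_5 to 1/(1 − a) = 1/(1 − 55) = -1/54. Expand this rational in ℤ_5: compute digits iteratively via d_i = x_i mod 5, x_{i+1} = (x_i − d_i)/5. The first 4 digits are (1, 1, 3, 0).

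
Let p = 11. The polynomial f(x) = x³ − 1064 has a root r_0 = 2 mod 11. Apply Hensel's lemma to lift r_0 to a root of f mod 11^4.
r_3 = 6866 (mod 14641)

Hensel: r_{i+1} = r_i − f(r_i)/f′(r_i) mod 11^{i+2}, where f′(x) = 3x². Iterate:
  r_0 = 2 (mod 11)
  r_1 = 90 (mod 121)
  r_2 = 211 (mod 1331)
  r_3 = 6866 (mod 14641)
Final: r = 6866 with f(r) ≡ 0 mod 11^4.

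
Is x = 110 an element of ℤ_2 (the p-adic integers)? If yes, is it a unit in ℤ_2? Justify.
x ∈ ℤ_2 but not a unit; v_2(x) = 1 > 0

ℤ_2 = {x ∈ ℚ_2 : v_2(x) ≥ 0} and ℤ_2^× = {x ∈ ℤ_2 : v_2(x) = 0}. Here v_2(110) = v_2(num) − v_2(den) = 1; compare against these criteria.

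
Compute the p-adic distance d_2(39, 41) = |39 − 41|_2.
d_2(39, 41) = 1/2

Step 1 — x − y = 39 − 41 = -2. Step 2 — v_2(-2) = 1 (factor: -2 = −(2^1 · 1); the sign does not affect v_p). Step 3 — |x − y|_2 = 2^{-1} = 1/2.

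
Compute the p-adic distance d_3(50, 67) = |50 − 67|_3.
d_3(50, 67) = 1

Step 1 — x − y = 50 − 67 = -17. Step 2 — v_3(-17) = 0 (factor: -17 = −(3^0 · 17); the sign does not affect v_p). Step 3 — |x − y|_3 = 3^{0} = 1.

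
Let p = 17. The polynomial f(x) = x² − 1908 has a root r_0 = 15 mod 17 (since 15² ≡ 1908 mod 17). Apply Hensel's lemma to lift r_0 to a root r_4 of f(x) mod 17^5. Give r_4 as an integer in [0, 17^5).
r_4 = 355859 (mod 1419857)

Hensel's recurrence: r_{i+1} = r_i − f(r_i)·(f′(r_i))^{-1} mod 17^{i+2}, with f′(x) = 2x. Iterate:
  r_0 = 15 (mod 17)
  r_1 = 100 (mod 289)
  r_2 = 2123 (mod 4913)
  r_3 = 21775 (mod 83521)
  r_4 = 355859 (mod 1419857)
Final: r_4 = 355859, and one checks f(r_4) ≡ 0 mod 17^5.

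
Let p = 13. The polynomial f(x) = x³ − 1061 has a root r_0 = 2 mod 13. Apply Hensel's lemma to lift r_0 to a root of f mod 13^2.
r_1 = 132 (mod 169)

Hensel: r_{i+1} = r_i − f(r_i)/f′(r_i) mod 13^{i+2}, where f′(x) = 3x². Iterate:
  r_0 = 2 (mod 13)
  r_1 = 132 (mod 169)
Final: r = 132 with f(r) ≡ 0 mod 13^2.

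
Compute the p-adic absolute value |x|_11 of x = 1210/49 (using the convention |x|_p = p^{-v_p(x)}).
|1210/49|_11 = 1/121

Step 1 — compute v_11(x) by factoring powers of 11 out of the numerator and denominator: v_11(1210/49) = 2. Step 2 — apply |x|_p = p^{-v_p(x)} = 11^{-2} = 1/121.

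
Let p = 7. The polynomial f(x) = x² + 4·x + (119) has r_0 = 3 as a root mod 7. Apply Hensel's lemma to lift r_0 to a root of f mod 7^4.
r_3 = 1067 (mod 2401)

Hensel: r_{i+1} = r_i − f(r_i)·(f′(r_i))^{-1} mod 7^{i+2}, f′(x) = 2x + 4. Iterate:
  r_0 = 3 (mod 7)
  r_1 = 38 (mod 49)
  r_2 = 38 (mod 343)
  r_3 = 1067 (mod 2401)
Final: r = 1067 satisfies f(r) ≡ 0 mod 7^4.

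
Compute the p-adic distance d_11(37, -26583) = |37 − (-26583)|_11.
d_11(37, -26583) = 1/1331

Step 1 — x − y = 37 − (-26583) = 26620. Step 2 — v_11(26620) = 3 (factor: 26620 = (11^3 · 20); the sign does not affect v_p). Step 3 — |x − y|_11 = 11^{-3} = 1/1331.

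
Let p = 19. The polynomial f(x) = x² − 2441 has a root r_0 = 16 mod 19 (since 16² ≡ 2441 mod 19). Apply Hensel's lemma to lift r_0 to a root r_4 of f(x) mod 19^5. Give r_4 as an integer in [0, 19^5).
r_4 = 910515 (mod 2476099)

Hensel's recurrence: r_{i+1} = r_i − f(r_i)·(f′(r_i))^{-1} mod 19^{i+2}, with f′(x) = 2x. Iterate:
  r_0 = 16 (mod 19)
  r_1 = 73 (mod 361)
  r_2 = 5127 (mod 6859)
  r_3 = 128589 (mod 130321)
  r_4 = 910515 (mod 2476099)
Final: r_4 = 910515, and one checks f(r_4) ≡ 0 mod 19^5.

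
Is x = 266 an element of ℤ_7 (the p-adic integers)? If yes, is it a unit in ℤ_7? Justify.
x ∈ ℤ_7 but not a unit; v_7(x) = 1 > 0

ℤ_7 = {x ∈ ℚ_7 : v_7(x) ≥ 0} and ℤ_7^× = {x ∈ ℤ_7 : v_7(x) = 0}. Here v_7(266) = v_7(num) − v_7(den) = 1; compare against these criteria.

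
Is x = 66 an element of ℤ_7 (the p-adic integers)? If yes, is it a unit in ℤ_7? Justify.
x ∈ ℤ_7^× (unit); v_7(x) = 0

ℤ_7 = {x ∈ ℚ_7 : v_7(x) ≥ 0} and ℤ_7^× = {x ∈ ℤ_7 : v_7(x) = 0}. Here v_7(66) = v_7(num) − v_7(den) = 0; compare against these criteria.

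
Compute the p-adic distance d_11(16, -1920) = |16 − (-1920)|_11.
d_11(16, -1920) = 1/121

Step 1 — x − y = 16 − (-1920) = 1936. Step 2 — v_11(1936) = 2 (factor: 1936 = (11^2 · 16); the sign does not affect v_p). Step 3 — |x − y|_11 = 11^{-2} = 1/121.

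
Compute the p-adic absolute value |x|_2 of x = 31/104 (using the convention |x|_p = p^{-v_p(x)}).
|31/104|_2 = 8

Step 1 — compute v_2(x) by factoring powers of 2 out of the numerator and denominator: v_2(31/104) = -3. Step 2 — apply |x|_p = p^{-v_p(x)} = 2^{3} = 8.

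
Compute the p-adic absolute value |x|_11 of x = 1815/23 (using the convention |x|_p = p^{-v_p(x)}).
|1815/23|_11 = 1/121

Step 1 — compute v_11(x) by factoring powers of 11 out of the numerator and denominator: v_11(1815/23) = 2. Step 2 — apply |x|_p = p^{-v_p(x)} = 11^{-2} = 1/121.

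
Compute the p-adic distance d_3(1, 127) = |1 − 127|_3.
d_3(1, 127) = 1/9

Step 1 — x − y = 1 − 127 = -126. Step 2 — v_3(-126) = 2 (factor: -126 = −(3^2 · 14); the sign does not affect v_p). Step 3 — |x − y|_3 = 3^{-2} = 1/9.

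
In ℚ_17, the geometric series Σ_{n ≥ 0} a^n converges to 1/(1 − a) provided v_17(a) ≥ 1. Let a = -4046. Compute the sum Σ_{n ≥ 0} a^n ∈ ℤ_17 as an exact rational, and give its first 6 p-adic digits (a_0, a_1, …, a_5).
Σ a^n = 1/(1 − a) = 1/4047;  first 6 digits = (1, 0, 3, 16, 8, 11)

v_17(a) = 2 ≥ 1, so the series converges in ℤ_17 to 1/(1 − a) = 1/(1 − (-4046)) = 1/4047. Expand this rational in ℤ_17: compute digits iteratively via d_i = x_i mod 17, x_{i+1} = (x_i − d_i)/17. The first 6 digits are (1, 0, 3, 16, 8, 11).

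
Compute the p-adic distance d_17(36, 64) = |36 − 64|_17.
d_17(36, 64) = 1

Step 1 — x − y = 36 − 64 = -28. Step 2 — v_17(-28) = 0 (factor: -28 = −(17^0 · 28); the sign does not affect v_p). Step 3 — |x − y|_17 = 17^{0} = 1.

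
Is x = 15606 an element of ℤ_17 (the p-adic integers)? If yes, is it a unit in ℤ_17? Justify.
x ∈ ℤ_17 but not a unit; v_17(x) = 2 > 0

ℤ_17 = {x ∈ ℚ_17 : v_17(x) ≥ 0} and ℤ_17^× = {x ∈ ℤ_17 : v_17(x) = 0}. Here v_17(15606) = v_17(num) − v_17(den) = 2; compare against these criteria.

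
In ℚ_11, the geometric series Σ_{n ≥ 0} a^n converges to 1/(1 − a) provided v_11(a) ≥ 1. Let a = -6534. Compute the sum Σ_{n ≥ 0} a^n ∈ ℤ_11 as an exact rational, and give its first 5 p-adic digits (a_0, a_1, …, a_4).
Σ a^n = 1/(1 − a) = 1/6535;  first 5 digits = (1, 0, 1, 6, 0)

v_11(a) = 2 ≥ 1, so the series converges in ℤ_11 to 1/(1 − a) = 1/(1 − (-6534)) = 1/6535. Expand this rational in ℤ_11: compute digits iteratively via d_i = x_i mod 11, x_{i+1} = (x_i − d_i)/11. The first 5 digits are (1, 0, 1, 6, 0).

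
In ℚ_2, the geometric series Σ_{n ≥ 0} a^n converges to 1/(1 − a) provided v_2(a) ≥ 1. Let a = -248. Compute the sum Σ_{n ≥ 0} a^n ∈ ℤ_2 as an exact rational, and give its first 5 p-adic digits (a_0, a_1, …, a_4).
Σ a^n = 1/(1 − a) = 1/249;  first 5 digits = (1, 0, 0, 1, 0)

v_2(a) = 3 ≥ 1, so the series converges in ℤ_2 to 1/(1 − a) = 1/(1 − (-248)) = 1/249. Expand this rational in ℤ_2: compute digits iteratively via d_i = x_i mod 2, x_{i+1} = (x_i − d_i)/2. The first 5 digits are (1, 0, 0, 1, 0).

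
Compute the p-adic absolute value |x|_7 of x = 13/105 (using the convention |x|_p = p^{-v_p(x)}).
|13/105|_7 = 7

Step 1 — compute v_7(x) by factoring powers of 7 out of the numerator and denominator: v_7(13/105) = -1. Step 2 — apply |x|_p = p^{-v_p(x)} = 7^{1} = 7.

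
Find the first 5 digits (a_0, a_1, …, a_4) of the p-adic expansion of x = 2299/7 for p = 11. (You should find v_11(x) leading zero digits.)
(a_0, …, a_4) = (0, 0, 9, 1, 3)

v_11(2299/7) = 2, so a_0 = ... = a_1 = 0. Factor out: x = 11^2 · u with u = 19/7 a unit in ℤ_11. Expand u iteratively via a_{v+i} = u_i mod 11, u_{i+1} = (u_i − a_{v+i})/11:
  u_0 = 19/7;  a_2 = 9;  u_1 = (u_0 − 9)/11 = -4/7
  u_1 = -4/7;  a_3 = 1;  u_2 = (u_1 − 1)/11 = -1/7
  u_2 = -1/7;  a_4 = 3;  u_3 = (u_2 − 3)/11 = -2/7
Digits: (0, 0, 9, 1, 3).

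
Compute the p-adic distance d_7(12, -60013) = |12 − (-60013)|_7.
d_7(12, -60013) = 1/2401

Step 1 — x − y = 12 − (-60013) = 60025. Step 2 — v_7(60025) = 4 (factor: 60025 = (7^4 · 25); the sign does not affect v_p). Step 3 — |x − y|_7 = 7^{-4} = 1/2401.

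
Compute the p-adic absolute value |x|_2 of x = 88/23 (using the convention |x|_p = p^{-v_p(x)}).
|88/23|_2 = 1/8

Step 1 — compute v_2(x) by factoring powers of 2 out of the numerator and denominator: v_2(88/23) = 3. Step 2 — apply |x|_p = p^{-v_p(x)} = 2^{-3} = 1/8.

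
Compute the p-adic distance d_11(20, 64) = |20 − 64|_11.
d_11(20, 64) = 1/11

Step 1 — x − y = 20 − 64 = -44. Step 2 — v_11(-44) = 1 (factor: -44 = −(11^1 · 4); the sign does not affect v_p). Step 3 — |x − y|_11 = 11^{-1} = 1/11.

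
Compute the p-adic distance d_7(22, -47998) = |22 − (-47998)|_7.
d_7(22, -47998) = 1/2401

Step 1 — x − y = 22 − (-47998) = 48020. Step 2 — v_7(48020) = 4 (factor: 48020 = (7^4 · 20); the sign does not affect v_p). Step 3 — |x − y|_7 = 7^{-4} = 1/2401.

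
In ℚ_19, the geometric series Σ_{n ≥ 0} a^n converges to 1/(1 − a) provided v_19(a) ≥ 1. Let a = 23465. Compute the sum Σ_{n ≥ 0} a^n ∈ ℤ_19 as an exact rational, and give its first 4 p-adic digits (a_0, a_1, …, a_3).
Σ a^n = 1/(1 − a) = -1/23464;  first 4 digits = (1, 0, 8, 3)

v_19(a) = 2 ≥ 1, so the series converges in ℤ_19 to 1/(1 − a) = 1/(1 − 23465) = -1/23464. Expand this rational in ℤ_19: compute digits iteratively via d_i = x_i mod 19, x_{i+1} = (x_i − d_i)/19. The first 4 digits are (1, 0, 8, 3).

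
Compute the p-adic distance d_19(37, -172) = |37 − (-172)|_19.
d_19(37, -172) = 1/19

Step 1 — x − y = 37 − (-172) = 209. Step 2 — v_19(209) = 1 (factor: 209 = (19^1 · 11); the sign does not affect v_p). Step 3 — |x − y|_19 = 19^{-1} = 1/19.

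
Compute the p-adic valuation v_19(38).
v_19(38) = 1

v_19(n) is the largest exponent k such that 19^k divides n. Factor out: 38 = 19^1 · 2. (Sign doesn't affect v_p.) So v_19(38) = 1.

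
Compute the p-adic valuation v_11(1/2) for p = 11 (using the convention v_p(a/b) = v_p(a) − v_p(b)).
v_11(1/2) = 0

Factor powers of 11 from the numerator and denominator of the reduced fraction: 1 = 11^0 · 1 and 2 = 11^0 · 2. Apply v_p(a/b) = v_p(a) − v_p(b): v_11(1/2) = 0 − 0 = 0.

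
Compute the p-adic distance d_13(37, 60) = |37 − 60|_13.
d_13(37, 60) = 1

Step 1 — x − y = 37 − 60 = -23. Step 2 — v_13(-23) = 0 (factor: -23 = −(13^0 · 23); the sign does not affect v_p). Step 3 — |x − y|_13 = 13^{0} = 1.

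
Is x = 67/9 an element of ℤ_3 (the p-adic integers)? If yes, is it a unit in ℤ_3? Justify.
x ∉ ℤ_3 (v_3(x) = -2 < 0)

ℤ_3 = {x ∈ ℚ_3 : v_3(x) ≥ 0} and ℤ_3^× = {x ∈ ℤ_3 : v_3(x) = 0}. Here v_3(67/9) = v_3(num) − v_3(den) = -2; compare against these criteria.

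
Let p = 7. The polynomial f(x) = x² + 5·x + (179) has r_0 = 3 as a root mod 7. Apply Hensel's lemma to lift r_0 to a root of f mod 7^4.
r_3 = 1557 (mod 2401)

Hensel: r_{i+1} = r_i − f(r_i)·(f′(r_i))^{-1} mod 7^{i+2}, f′(x) = 2x + 5. Iterate:
  r_0 = 3 (mod 7)
  r_1 = 38 (mod 49)
  r_2 = 185 (mod 343)
  r_3 = 1557 (mod 2401)
Final: r = 1557 satisfies f(r) ≡ 0 mod 7^4.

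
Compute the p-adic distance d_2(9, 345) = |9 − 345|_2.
d_2(9, 345) = 1/16

Step 1 — x − y = 9 − 345 = -336. Step 2 — v_2(-336) = 4 (factor: -336 = −(2^4 · 21); the sign does not affect v_p). Step 3 — |x − y|_2 = 2^{-4} = 1/16.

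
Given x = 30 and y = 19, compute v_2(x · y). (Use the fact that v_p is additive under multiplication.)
v_2(570) = 1

v_p(x) = 1 (factor: 30 = 2^1 · 15); v_p(y) = 0 (factor: 19 = 2^0 · 19). Additivity: v_p(xy) = v_p(x) + v_p(y) = 1 + 0 = 1. (Direct check: xy = 570 = 2^1 · (285).)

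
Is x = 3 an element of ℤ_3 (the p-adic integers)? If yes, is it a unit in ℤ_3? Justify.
x ∈ ℤ_3 but not a unit; v_3(x) = 1 > 0

ℤ_3 = {x ∈ ℚ_3 : v_3(x) ≥ 0} and ℤ_3^× = {x ∈ ℤ_3 : v_3(x) = 0}. Here v_3(3) = v_3(num) − v_3(den) = 1; compare against these criteria.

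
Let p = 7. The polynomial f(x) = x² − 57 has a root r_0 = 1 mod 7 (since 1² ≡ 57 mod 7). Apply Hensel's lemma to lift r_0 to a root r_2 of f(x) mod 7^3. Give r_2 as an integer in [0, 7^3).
r_2 = 323 (mod 343)

Hensel's recurrence: r_{i+1} = r_i − f(r_i)·(f′(r_i))^{-1} mod 7^{i+2}, with f′(x) = 2x. Iterate:
  r_0 = 1 (mod 7)
  r_1 = 29 (mod 49)
  r_2 = 323 (mod 343)
Final: r_2 = 323, and one checks f(r_2) ≡ 0 mod 7^3.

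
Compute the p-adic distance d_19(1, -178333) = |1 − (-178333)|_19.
d_19(1, -178333) = 1/6859

Step 1 — x − y = 1 − (-178333) = 178334. Step 2 — v_19(178334) = 3 (factor: 178334 = (19^3 · 26); the sign does not affect v_p). Step 3 — |x − y|_19 = 19^{-3} = 1/6859.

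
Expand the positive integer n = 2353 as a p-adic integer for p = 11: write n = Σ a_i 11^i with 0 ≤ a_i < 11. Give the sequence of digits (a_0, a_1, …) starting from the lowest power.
(a_0, a_1, …) = (10, 4, 8, 1)

Repeated division by 11 gives the digits low-to-high: 2353 = 10 + 4·11^1 + 8·11^2 + 1·11^3. Digit sequence: (10, 4, 8, 1).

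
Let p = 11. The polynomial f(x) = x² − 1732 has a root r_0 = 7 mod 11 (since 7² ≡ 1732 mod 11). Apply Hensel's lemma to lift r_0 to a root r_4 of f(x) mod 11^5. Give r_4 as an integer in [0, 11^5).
r_4 = 95916 (mod 161051)

Hensel's recurrence: r_{i+1} = r_i − f(r_i)·(f′(r_i))^{-1} mod 11^{i+2}, with f′(x) = 2x. Iterate:
  r_0 = 7 (mod 11)
  r_1 = 84 (mod 121)
  r_2 = 84 (mod 1331)
  r_3 = 8070 (mod 14641)
  r_4 = 95916 (mod 161051)
Final: r_4 = 95916, and one checks f(r_4) ≡ 0 mod 11^5.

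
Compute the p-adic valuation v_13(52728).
v_13(52728) = 3

v_13(n) is the largest exponent k such that 13^k divides n. Factor out: 52728 = 13^3 · 24. (Sign doesn't affect v_p.) So v_13(52728) = 3.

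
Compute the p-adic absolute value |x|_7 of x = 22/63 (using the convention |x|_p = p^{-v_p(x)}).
|22/63|_7 = 7

Step 1 — compute v_7(x) by factoring powers of 7 out of the numerator and denominator: v_7(22/63) = -1. Step 2 — apply |x|_p = p^{-v_p(x)} = 7^{1} = 7.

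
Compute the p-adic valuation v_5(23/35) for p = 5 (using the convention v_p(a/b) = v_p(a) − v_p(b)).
v_5(23/35) = -1

Factor powers of 5 from the numerator and denominator of the reduced fraction: 23 = 5^0 · 23 and 35 = 5^1 · 7. Apply v_p(a/b) = v_p(a) − v_p(b): v_5(23/35) = 0 − 1 = -1.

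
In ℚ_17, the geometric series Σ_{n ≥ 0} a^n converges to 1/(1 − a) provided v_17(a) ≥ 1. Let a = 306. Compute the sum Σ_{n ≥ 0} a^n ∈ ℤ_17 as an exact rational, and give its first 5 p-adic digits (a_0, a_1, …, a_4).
Σ a^n = 1/(1 − a) = -1/305;  first 5 digits = (1, 1, 2, 3, 5)

v_17(a) = 1 ≥ 1, so the series converges in ℤ_17 to 1/(1 − a) = 1/(1 − 306) = -1/305. Expand this rational in ℤ_17: compute digits iteratively via d_i = x_i mod 17, x_{i+1} = (x_i − d_i)/17. The first 5 digits are (1, 1, 2, 3, 5).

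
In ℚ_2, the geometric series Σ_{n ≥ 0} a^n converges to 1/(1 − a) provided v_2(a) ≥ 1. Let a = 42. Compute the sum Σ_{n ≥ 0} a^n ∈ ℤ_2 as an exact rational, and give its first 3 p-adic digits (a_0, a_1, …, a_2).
Σ a^n = 1/(1 − a) = -1/41;  first 3 digits = (1, 1, 1)

v_2(a) = 1 ≥ 1, so the series converges in ℤ_2 to 1/(1 − a) = 1/(1 − 42) = -1/41. Expand this rational in ℤ_2: compute digits iteratively via d_i = x_i mod 2, x_{i+1} = (x_i − d_i)/2. The first 3 digits are (1, 1, 1).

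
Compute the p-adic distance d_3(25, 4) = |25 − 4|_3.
d_3(25, 4) = 1/3

Step 1 — x − y = 25 − 4 = 21. Step 2 — v_3(21) = 1 (factor: 21 = (3^1 · 7); the sign does not affect v_p). Step 3 — |x − y|_3 = 3^{-1} = 1/3.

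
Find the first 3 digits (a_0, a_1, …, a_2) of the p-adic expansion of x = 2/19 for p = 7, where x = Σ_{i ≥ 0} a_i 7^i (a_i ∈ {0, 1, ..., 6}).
(a_0, …, a_2) = (6, 1, 6)

v_7(2/19) = 0 (numerator and denominator both coprime to 7), so x ∈ ℤ_7^×. Compute digits iteratively via a_i = x_i mod 7, x_{i+1} = (x_i − a_i)/7, with x_0 = x:
  x_0 = 2/19;  a_0 = 6;  x_1 = (x_0 − 6)/7 = -16/19
  x_1 = -16/19;  a_1 = 1;  x_2 = (x_1 − 1)/7 = -5/19
  x_2 = -5/19;  a_2 = 6;  x_3 = (x_2 − 6)/7 = -17/19
Digits: (6, 1, 6).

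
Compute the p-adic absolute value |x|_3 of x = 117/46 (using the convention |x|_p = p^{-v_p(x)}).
|117/46|_3 = 1/9

Step 1 — compute v_3(x) by factoring powers of 3 out of the numerator and denominator: v_3(117/46) = 2. Step 2 — apply |x|_p = p^{-v_p(x)} = 3^{-2} = 1/9.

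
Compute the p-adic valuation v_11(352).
v_11(352) = 1

v_11(n) is the largest exponent k such that 11^k divides n. Factor out: 352 = 11^1 · 32. (Sign doesn't affect v_p.) So v_11(352) = 1.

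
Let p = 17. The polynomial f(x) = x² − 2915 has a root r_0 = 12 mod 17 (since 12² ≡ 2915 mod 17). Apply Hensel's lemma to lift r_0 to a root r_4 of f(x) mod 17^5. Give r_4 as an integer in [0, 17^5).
r_4 = 1001958 (mod 1419857)

Hensel's recurrence: r_{i+1} = r_i − f(r_i)·(f′(r_i))^{-1} mod 17^{i+2}, with f′(x) = 2x. Iterate:
  r_0 = 12 (mod 17)
  r_1 = 284 (mod 289)
  r_2 = 4619 (mod 4913)
  r_3 = 83227 (mod 83521)
  r_4 = 1001958 (mod 1419857)
Final: r_4 = 1001958, and one checks f(r_4) ≡ 0 mod 17^5.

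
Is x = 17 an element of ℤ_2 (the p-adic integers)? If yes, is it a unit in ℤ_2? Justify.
x ∈ ℤ_2^× (unit); v_2(x) = 0

ℤ_2 = {x ∈ ℚ_2 : v_2(x) ≥ 0} and ℤ_2^× = {x ∈ ℤ_2 : v_2(x) = 0}. Here v_2(17) = v_2(num) − v_2(den) = 0; compare against these criteria.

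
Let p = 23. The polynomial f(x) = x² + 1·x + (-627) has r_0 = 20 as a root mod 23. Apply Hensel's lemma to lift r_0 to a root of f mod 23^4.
r_3 = 90755 (mod 279841)

Hensel: r_{i+1} = r_i − f(r_i)·(f′(r_i))^{-1} mod 23^{i+2}, f′(x) = 2x + 1. Iterate:
  r_0 = 20 (mod 23)
  r_1 = 296 (mod 529)
  r_2 = 5586 (mod 12167)
  r_3 = 90755 (mod 279841)
Final: r = 90755 satisfies f(r) ≡ 0 mod 23^4.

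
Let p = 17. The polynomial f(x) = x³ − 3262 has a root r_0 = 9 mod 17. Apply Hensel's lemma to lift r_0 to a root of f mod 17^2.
r_1 = 111 (mod 289)

Hensel: r_{i+1} = r_i − f(r_i)/f′(r_i) mod 17^{i+2}, where f′(x) = 3x². Iterate:
  r_0 = 9 (mod 17)
  r_1 = 111 (mod 289)
Final: r = 111 with f(r) ≡ 0 mod 17^2.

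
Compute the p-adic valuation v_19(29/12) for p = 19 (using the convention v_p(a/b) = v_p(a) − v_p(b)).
v_19(29/12) = 0

Factor powers of 19 from the numerator and denominator of the reduced fraction: 29 = 19^0 · 29 and 12 = 19^0 · 12. Apply v_p(a/b) = v_p(a) − v_p(b): v_19(29/12) = 0 − 0 = 0.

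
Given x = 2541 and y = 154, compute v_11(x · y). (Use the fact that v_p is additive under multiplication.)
v_11(391314) = 3

v_p(x) = 2 (factor: 2541 = 11^2 · 21); v_p(y) = 1 (factor: 154 = 11^1 · 14). Additivity: v_p(xy) = v_p(x) + v_p(y) = 2 + 1 = 3. (Direct check: xy = 391314 = 11^3 · (294).)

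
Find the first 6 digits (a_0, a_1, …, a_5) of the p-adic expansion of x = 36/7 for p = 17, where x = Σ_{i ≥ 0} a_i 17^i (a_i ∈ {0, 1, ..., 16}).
(a_0, …, a_5) = (10, 7, 2, 12, 9, 14)

v_17(36/7) = 0 (numerator and denominator both coprime to 17), so x ∈ ℤ_17^×. Compute digits iteratively via a_i = x_i mod 17, x_{i+1} = (x_i − a_i)/17, with x_0 = x:
  x_0 = 36/7;  a_0 = 10;  x_1 = (x_0 − 10)/17 = -2/7
  x_1 = -2/7;  a_1 = 7;  x_2 = (x_1 − 7)/17 = -3/7
  x_2 = -3/7;  a_2 = 2;  x_3 = (x_2 − 2)/17 = -1/7
  x_3 = -1/7;  a_3 = 12;  x_4 = (x_3 − 12)/17 = -5/7
  x_4 = -5/7;  a_4 = 9;  x_5 = (x_4 − 9)/17 = -4/7
  x_5 = -4/7;  a_5 = 14;  x_6 = (x_5 − 14)/17 = -6/7
Digits: (10, 7, 2, 12, 9, 14).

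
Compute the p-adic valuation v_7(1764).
v_7(1764) = 2

v_7(n) is the largest exponent k such that 7^k divides n. Factor out: 1764 = 7^2 · 36. (Sign doesn't affect v_p.) So v_7(1764) = 2.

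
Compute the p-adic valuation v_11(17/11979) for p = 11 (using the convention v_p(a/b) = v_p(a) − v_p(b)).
v_11(17/11979) = -3

Factor powers of 11 from the numerator and denominator of the reduced fraction: 17 = 11^0 · 17 and 11979 = 11^3 · 9. Apply v_p(a/b) = v_p(a) − v_p(b): v_11(17/11979) = 0 − 3 = -3.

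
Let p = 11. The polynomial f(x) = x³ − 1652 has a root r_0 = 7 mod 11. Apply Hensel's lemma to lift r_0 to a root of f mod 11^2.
r_1 = 62 (mod 121)

Hensel: r_{i+1} = r_i − f(r_i)/f′(r_i) mod 11^{i+2}, where f′(x) = 3x². Iterate:
  r_0 = 7 (mod 11)
  r_1 = 62 (mod 121)
Final: r = 62 with f(r) ≡ 0 mod 11^2.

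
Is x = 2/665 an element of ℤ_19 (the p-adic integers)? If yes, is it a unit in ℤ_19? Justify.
x ∉ ℤ_19 (v_19(x) = -1 < 0)

ℤ_19 = {x ∈ ℚ_19 : v_19(x) ≥ 0} and ℤ_19^× = {x ∈ ℤ_19 : v_19(x) = 0}. Here v_19(2/665) = v_19(num) − v_19(den) = -1; compare against these criteria.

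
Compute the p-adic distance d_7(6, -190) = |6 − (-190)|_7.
d_7(6, -190) = 1/49

Step 1 — x − y = 6 − (-190) = 196. Step 2 — v_7(196) = 2 (factor: 196 = (7^2 · 4); the sign does not affect v_p). Step 3 — |x − y|_7 = 7^{-2} = 1/49.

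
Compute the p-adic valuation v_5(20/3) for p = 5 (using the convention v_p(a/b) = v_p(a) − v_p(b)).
v_5(20/3) = 1

Factor powers of 5 from the numerator and denominator of the reduced fraction: 20 = 5^1 · 4 and 3 = 5^0 · 3. Apply v_p(a/b) = v_p(a) − v_p(b): v_5(20/3) = 1 − 0 = 1.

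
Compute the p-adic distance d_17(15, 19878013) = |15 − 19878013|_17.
d_17(15, 19878013) = 1/1419857

Step 1 — x − y = 15 − 19878013 = -19877998. Step 2 — v_17(-19877998) = 5 (factor: -19877998 = −(17^5 · 14); the sign does not affect v_p). Step 3 — |x − y|_17 = 17^{-5} = 1/1419857.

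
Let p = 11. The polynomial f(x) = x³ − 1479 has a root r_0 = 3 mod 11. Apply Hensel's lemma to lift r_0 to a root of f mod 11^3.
r_2 = 1092 (mod 1331)

Hensel: r_{i+1} = r_i − f(r_i)/f′(r_i) mod 11^{i+2}, where f′(x) = 3x². Iterate:
  r_0 = 3 (mod 11)
  r_1 = 3 (mod 121)
  r_2 = 1092 (mod 1331)
Final: r = 1092 with f(r) ≡ 0 mod 11^3.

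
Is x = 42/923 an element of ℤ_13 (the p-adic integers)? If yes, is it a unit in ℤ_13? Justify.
x ∉ ℤ_13 (v_13(x) = -1 < 0)

ℤ_13 = {x ∈ ℚ_13 : v_13(x) ≥ 0} and ℤ_13^× = {x ∈ ℤ_13 : v_13(x) = 0}. Here v_13(42/923) = v_13(num) − v_13(den) = -1; compare against these criteria.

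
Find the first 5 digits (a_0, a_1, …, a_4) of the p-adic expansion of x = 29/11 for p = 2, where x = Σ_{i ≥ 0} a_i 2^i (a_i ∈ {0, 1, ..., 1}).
(a_0, …, a_4) = (1, 1, 1, 0, 1)

v_2(29/11) = 0 (numerator and denominator both coprime to 2), so x ∈ ℤ_2^×. Compute digits iteratively via a_i = x_i mod 2, x_{i+1} = (x_i − a_i)/2, with x_0 = x:
  x_0 = 29/11;  a_0 = 1;  x_1 = (x_0 − 1)/2 = 9/11
  x_1 = 9/11;  a_1 = 1;  x_2 = (x_1 − 1)/2 = -1/11
  x_2 = -1/11;  a_2 = 1;  x_3 = (x_2 − 1)/2 = -6/11
  x_3 = -6/11;  a_3 = 0;  x_4 = (x_3 − 0)/2 = -3/11
  x_4 = -3/11;  a_4 = 1;  x_5 = (x_4 − 1)/2 = -7/11
Digits: (1, 1, 1, 0, 1).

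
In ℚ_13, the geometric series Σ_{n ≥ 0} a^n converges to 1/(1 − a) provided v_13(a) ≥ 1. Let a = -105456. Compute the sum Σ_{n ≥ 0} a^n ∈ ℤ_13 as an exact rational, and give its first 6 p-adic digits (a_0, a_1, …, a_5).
Σ a^n = 1/(1 − a) = 1/105457;  first 6 digits = (1, 0, 0, 4, 9, 12)

v_13(a) = 3 ≥ 1, so the series converges in ℤ_13 to 1/(1 − a) = 1/(1 − (-105456)) = 1/105457. Expand this rational in ℤ_13: compute digits iteratively via d_i = x_i mod 13, x_{i+1} = (x_i − d_i)/13. The first 6 digits are (1, 0, 0, 4, 9, 12).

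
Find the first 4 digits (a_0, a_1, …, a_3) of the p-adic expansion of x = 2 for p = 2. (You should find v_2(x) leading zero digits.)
(a_0, …, a_3) = (0, 1, 0, 0)

v_2(2) = 1, so a_0 = ... = a_0 = 0. Factor out: x = 2^1 · u with u = 1 a unit in ℤ_2. Expand u iteratively via a_{v+i} = u_i mod 2, u_{i+1} = (u_i − a_{v+i})/2:
  u_0 = 1;  a_1 = 1;  u_1 = (u_0 − 1)/2 = 0
  u_1 = 0;  a_2 = 0;  u_2 = (u_1 − 0)/2 = 0
  u_2 = 0;  a_3 = 0;  u_3 = (u_2 − 0)/2 = 0
Digits: (0, 1, 0, 0).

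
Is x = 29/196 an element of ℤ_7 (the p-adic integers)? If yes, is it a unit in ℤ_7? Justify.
x ∉ ℤ_7 (v_7(x) = -2 < 0)

ℤ_7 = {x ∈ ℚ_7 : v_7(x) ≥ 0} and ℤ_7^× = {x ∈ ℤ_7 : v_7(x) = 0}. Here v_7(29/196) = v_7(num) − v_7(den) = -2; compare against these criteria.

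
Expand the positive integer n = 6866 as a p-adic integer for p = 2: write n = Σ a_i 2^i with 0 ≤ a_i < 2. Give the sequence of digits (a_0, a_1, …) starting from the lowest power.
(a_0, a_1, …) = (0, 1, 0, 0, 1, 0, 1, 1, 0, 1, 0, 1, 1)

Repeated division by 2 gives the digits low-to-high: 6866 = 1·2^1 + 1·2^4 + 1·2^6 + 1·2^7 + 1·2^9 + 1·2^11 + 1·2^12. Digit sequence: (0, 1, 0, 0, 1, 0, 1, 1, 0, 1, 0, 1, 1).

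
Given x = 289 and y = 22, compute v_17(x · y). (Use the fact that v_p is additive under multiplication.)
v_17(6358) = 2

v_p(x) = 2 (factor: 289 = 17^2 · 1); v_p(y) = 0 (factor: 22 = 17^0 · 22). Additivity: v_p(xy) = v_p(x) + v_p(y) = 2 + 0 = 2. (Direct check: xy = 6358 = 17^2 · (22).)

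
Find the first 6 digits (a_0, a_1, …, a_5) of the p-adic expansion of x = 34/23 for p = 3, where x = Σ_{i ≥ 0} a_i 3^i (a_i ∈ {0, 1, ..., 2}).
(a_0, …, a_5) = (2, 1, 0, 0, 1, 2)

v_3(34/23) = 0 (numerator and denominator both coprime to 3), so x ∈ ℤ_3^×. Compute digits iteratively via a_i = x_i mod 3, x_{i+1} = (x_i − a_i)/3, with x_0 = x:
  x_0 = 34/23;  a_0 = 2;  x_1 = (x_0 − 2)/3 = -4/23
  x_1 = -4/23;  a_1 = 1;  x_2 = (x_1 − 1)/3 = -9/23
  x_2 = -9/23;  a_2 = 0;  x_3 = (x_2 − 0)/3 = -3/23
  x_3 = -3/23;  a_3 = 0;  x_4 = (x_3 − 0)/3 = -1/23
  x_4 = -1/23;  a_4 = 1;  x_5 = (x_4 − 1)/3 = -8/23
  x_5 = -8/23;  a_5 = 2;  x_6 = (x_5 − 2)/3 = -18/23
Digits: (2, 1, 0, 0, 1, 2).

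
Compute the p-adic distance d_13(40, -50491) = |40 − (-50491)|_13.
d_13(40, -50491) = 1/2197

Step 1 — x − y = 40 − (-50491) = 50531. Step 2 — v_13(50531) = 3 (factor: 50531 = (13^3 · 23); the sign does not affect v_p). Step 3 — |x − y|_13 = 13^{-3} = 1/2197.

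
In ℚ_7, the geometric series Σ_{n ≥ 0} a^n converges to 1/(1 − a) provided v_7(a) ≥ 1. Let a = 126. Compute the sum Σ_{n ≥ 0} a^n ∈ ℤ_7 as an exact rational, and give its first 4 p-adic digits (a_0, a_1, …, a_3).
Σ a^n = 1/(1 − a) = -1/125;  first 4 digits = (1, 4, 4, 5)

v_7(a) = 1 ≥ 1, so the series converges in ℤ_7 to 1/(1 − a) = 1/(1 − 126) = -1/125. Expand this rational in ℤ_7: compute digits iteratively via d_i = x_i mod 7, x_{i+1} = (x_i − d_i)/7. The first 4 digits are (1, 4, 4, 5).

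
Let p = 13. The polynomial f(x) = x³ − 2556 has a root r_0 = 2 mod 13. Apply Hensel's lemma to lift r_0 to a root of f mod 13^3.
r_2 = 496 (mod 2197)

Hensel: r_{i+1} = r_i − f(r_i)/f′(r_i) mod 13^{i+2}, where f′(x) = 3x². Iterate:
  r_0 = 2 (mod 13)
  r_1 = 158 (mod 169)
  r_2 = 496 (mod 2197)
Final: r = 496 with f(r) ≡ 0 mod 13^3.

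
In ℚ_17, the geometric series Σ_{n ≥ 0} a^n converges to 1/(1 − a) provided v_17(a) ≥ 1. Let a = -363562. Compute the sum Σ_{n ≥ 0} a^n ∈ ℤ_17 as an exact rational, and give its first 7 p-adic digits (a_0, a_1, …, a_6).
Σ a^n = 1/(1 − a) = 1/363563;  first 7 digits = (1, 0, 0, 11, 12, 16, 1)

v_17(a) = 3 ≥ 1, so the series converges in ℤ_17 to 1/(1 − a) = 1/(1 − (-363562)) = 1/363563. Expand this rational in ℤ_17: compute digits iteratively via d_i = x_i mod 17, x_{i+1} = (x_i − d_i)/17. The first 7 digits are (1, 0, 0, 11, 12, 16, 1).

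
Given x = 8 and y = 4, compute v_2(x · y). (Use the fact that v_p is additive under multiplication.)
v_2(32) = 5

v_p(x) = 3 (factor: 8 = 2^3 · 1); v_p(y) = 2 (factor: 4 = 2^2 · 1). Additivity: v_p(xy) = v_p(x) + v_p(y) = 3 + 2 = 5. (Direct check: xy = 32 = 2^5 · (1).)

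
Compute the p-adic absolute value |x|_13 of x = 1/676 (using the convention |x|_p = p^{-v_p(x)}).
|1/676|_13 = 169

Step 1 — compute v_13(x) by factoring powers of 13 out of the numerator and denominator: v_13(1/676) = -2. Step 2 — apply |x|_p = p^{-v_p(x)} = 13^{2} = 169.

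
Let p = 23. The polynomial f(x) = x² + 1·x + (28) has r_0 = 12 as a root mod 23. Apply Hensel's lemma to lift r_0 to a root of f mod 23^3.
r_2 = 8913 (mod 12167)

Hensel: r_{i+1} = r_i − f(r_i)·(f′(r_i))^{-1} mod 23^{i+2}, f′(x) = 2x + 1. Iterate:
  r_0 = 12 (mod 23)
  r_1 = 449 (mod 529)
  r_2 = 8913 (mod 12167)
Final: r = 8913 satisfies f(r) ≡ 0 mod 23^3.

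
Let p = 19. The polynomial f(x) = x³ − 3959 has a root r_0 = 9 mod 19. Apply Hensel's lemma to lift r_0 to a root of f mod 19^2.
r_1 = 104 (mod 361)

Hensel: r_{i+1} = r_i − f(r_i)/f′(r_i) mod 19^{i+2}, where f′(x) = 3x². Iterate:
  r_0 = 9 (mod 19)
  r_1 = 104 (mod 361)
Final: r = 104 with f(r) ≡ 0 mod 19^2.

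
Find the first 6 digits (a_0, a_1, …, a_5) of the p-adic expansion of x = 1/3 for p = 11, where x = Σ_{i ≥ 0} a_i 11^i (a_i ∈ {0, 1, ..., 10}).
(a_0, …, a_5) = (4, 7, 3, 7, 3, 7)

v_11(1/3) = 0 (numerator and denominator both coprime to 11), so x ∈ ℤ_11^×. Compute digits iteratively via a_i = x_i mod 11, x_{i+1} = (x_i − a_i)/11, with x_0 = x:
  x_0 = 1/3;  a_0 = 4;  x_1 = (x_0 − 4)/11 = -1/3
  x_1 = -1/3;  a_1 = 7;  x_2 = (x_1 − 7)/11 = -2/3
  x_2 = -2/3;  a_2 = 3;  x_3 = (x_2 − 3)/11 = -1/3
  x_3 = -1/3;  a_3 = 7;  x_4 = (x_3 − 7)/11 = -2/3
  x_4 = -2/3;  a_4 = 3;  x_5 = (x_4 − 3)/11 = -1/3
  x_5 = -1/3;  a_5 = 7;  x_6 = (x_5 − 7)/11 = -2/3
Digits: (4, 7, 3, 7, 3, 7).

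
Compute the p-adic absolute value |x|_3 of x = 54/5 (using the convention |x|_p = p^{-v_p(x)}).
|54/5|_3 = 1/27

Step 1 — compute v_3(x) by factoring powers of 3 out of the numerator and denominator: v_3(54/5) = 3. Step 2 — apply |x|_p = p^{-v_p(x)} = 3^{-3} = 1/27.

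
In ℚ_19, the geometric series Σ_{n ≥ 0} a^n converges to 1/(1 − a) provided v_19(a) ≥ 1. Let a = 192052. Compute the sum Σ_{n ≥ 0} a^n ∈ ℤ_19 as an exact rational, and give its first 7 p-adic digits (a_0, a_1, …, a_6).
Σ a^n = 1/(1 − a) = -1/192051;  first 7 digits = (1, 0, 0, 9, 1, 0, 5)

v_19(a) = 3 ≥ 1, so the series converges in ℤ_19 to 1/(1 − a) = 1/(1 − 192052) = -1/192051. Expand this rational in ℤ_19: compute digits iteratively via d_i = x_i mod 19, x_{i+1} = (x_i − d_i)/19. The first 7 digits are (1, 0, 0, 9, 1, 0, 5).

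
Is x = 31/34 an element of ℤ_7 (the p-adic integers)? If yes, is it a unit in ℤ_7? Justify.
x ∈ ℤ_7^× (unit); v_7(x) = 0

ℤ_7 = {x ∈ ℚ_7 : v_7(x) ≥ 0} and ℤ_7^× = {x ∈ ℤ_7 : v_7(x) = 0}. Here v_7(31/34) = v_7(num) − v_7(den) = 0; compare against these criteria.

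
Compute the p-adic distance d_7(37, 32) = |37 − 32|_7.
d_7(37, 32) = 1

Step 1 — x − y = 37 − 32 = 5. Step 2 — v_7(5) = 0 (factor: 5 = (7^0 · 5); the sign does not affect v_p). Step 3 — |x − y|_7 = 7^{0} = 1.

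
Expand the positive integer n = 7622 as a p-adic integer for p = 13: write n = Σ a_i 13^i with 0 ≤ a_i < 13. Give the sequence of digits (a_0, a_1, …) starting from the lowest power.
(a_0, a_1, …) = (4, 1, 6, 3)

Repeated division by 13 gives the digits low-to-high: 7622 = 4 + 1·13^1 + 6·13^2 + 3·13^3. Digit sequence: (4, 1, 6, 3).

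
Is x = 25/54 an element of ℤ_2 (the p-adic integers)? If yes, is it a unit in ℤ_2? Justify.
x ∉ ℤ_2 (v_2(x) = -1 < 0)

ℤ_2 = {x ∈ ℚ_2 : v_2(x) ≥ 0} and ℤ_2^× = {x ∈ ℤ_2 : v_2(x) = 0}. Here v_2(25/54) = v_2(num) − v_2(den) = -1; compare against these criteria.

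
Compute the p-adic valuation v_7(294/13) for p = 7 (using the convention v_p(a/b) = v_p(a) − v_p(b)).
v_7(294/13) = 2

Factor powers of 7 from the numerator and denominator of the reduced fraction: 294 = 7^2 · 6 and 13 = 7^0 · 13. Apply v_p(a/b) = v_p(a) − v_p(b): v_7(294/13) = 2 − 0 = 2.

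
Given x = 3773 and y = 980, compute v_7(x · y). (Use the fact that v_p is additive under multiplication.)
v_7(3697540) = 5

v_p(x) = 3 (factor: 3773 = 7^3 · 11); v_p(y) = 2 (factor: 980 = 7^2 · 20). Additivity: v_p(xy) = v_p(x) + v_p(y) = 3 + 2 = 5. (Direct check: xy = 3697540 = 7^5 · (220).)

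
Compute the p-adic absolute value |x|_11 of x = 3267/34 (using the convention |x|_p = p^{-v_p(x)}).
|3267/34|_11 = 1/121

Step 1 — compute v_11(x) by factoring powers of 11 out of the numerator and denominator: v_11(3267/34) = 2. Step 2 — apply |x|_p = p^{-v_p(x)} = 11^{-2} = 1/121.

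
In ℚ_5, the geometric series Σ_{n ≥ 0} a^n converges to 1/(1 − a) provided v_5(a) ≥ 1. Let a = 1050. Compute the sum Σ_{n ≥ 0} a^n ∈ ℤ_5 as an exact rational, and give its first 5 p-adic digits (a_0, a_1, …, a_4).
Σ a^n = 1/(1 − a) = -1/1049;  first 5 digits = (1, 0, 2, 3, 0)

v_5(a) = 2 ≥ 1, so the series converges in ℤ_5 to 1/(1 − a) = 1/(1 − 1050) = -1/1049. Expand this rational in ℤ_5: compute digits iteratively via d_i = x_i mod 5, x_{i+1} = (x_i − d_i)/5. The first 5 digits are (1, 0, 2, 3, 0).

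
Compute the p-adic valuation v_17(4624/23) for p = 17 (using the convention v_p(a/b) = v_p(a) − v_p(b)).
v_17(4624/23) = 2

Factor powers of 17 from the numerator and denominator of the reduced fraction: 4624 = 17^2 · 16 and 23 = 17^0 · 23. Apply v_p(a/b) = v_p(a) − v_p(b): v_17(4624/23) = 2 − 0 = 2.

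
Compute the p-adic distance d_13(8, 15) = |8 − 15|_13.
d_13(8, 15) = 1

Step 1 — x − y = 8 − 15 = -7. Step 2 — v_13(-7) = 0 (factor: -7 = −(13^0 · 7); the sign does not affect v_p). Step 3 — |x − y|_13 = 13^{0} = 1.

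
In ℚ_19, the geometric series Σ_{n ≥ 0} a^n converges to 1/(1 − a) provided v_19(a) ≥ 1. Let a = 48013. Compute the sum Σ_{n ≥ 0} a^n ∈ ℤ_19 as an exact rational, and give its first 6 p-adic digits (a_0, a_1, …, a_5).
Σ a^n = 1/(1 − a) = -1/48012;  first 6 digits = (1, 0, 0, 7, 0, 0)

v_19(a) = 3 ≥ 1, so the series converges in ℤ_19 to 1/(1 − a) = 1/(1 − 48013) = -1/48012. Expand this rational in ℤ_19: compute digits iteratively via d_i = x_i mod 19, x_{i+1} = (x_i − d_i)/19. The first 6 digits are (1, 0, 0, 7, 0, 0).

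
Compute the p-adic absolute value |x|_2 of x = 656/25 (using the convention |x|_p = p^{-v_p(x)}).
|656/25|_2 = 1/16

Step 1 — compute v_2(x) by factoring powers of 2 out of the numerator and denominator: v_2(656/25) = 4. Step 2 — apply |x|_p = p^{-v_p(x)} = 2^{-4} = 1/16.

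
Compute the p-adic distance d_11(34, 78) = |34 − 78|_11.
d_11(34, 78) = 1/11

Step 1 — x − y = 34 − 78 = -44. Step 2 — v_11(-44) = 1 (factor: -44 = −(11^1 · 4); the sign does not affect v_p). Step 3 — |x − y|_11 = 11^{-1} = 1/11.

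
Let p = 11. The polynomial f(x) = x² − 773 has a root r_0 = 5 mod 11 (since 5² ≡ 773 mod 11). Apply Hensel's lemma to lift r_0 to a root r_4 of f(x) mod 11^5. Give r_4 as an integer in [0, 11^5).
r_4 = 44753 (mod 161051)

Hensel's recurrence: r_{i+1} = r_i − f(r_i)·(f′(r_i))^{-1} mod 11^{i+2}, with f′(x) = 2x. Iterate:
  r_0 = 5 (mod 11)
  r_1 = 104 (mod 121)
  r_2 = 830 (mod 1331)
  r_3 = 830 (mod 14641)
  r_4 = 44753 (mod 161051)
Final: r_4 = 44753, and one checks f(r_4) ≡ 0 mod 11^5.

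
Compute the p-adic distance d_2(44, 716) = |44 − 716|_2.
d_2(44, 716) = 1/32

Step 1 — x − y = 44 − 716 = -672. Step 2 — v_2(-672) = 5 (factor: -672 = −(2^5 · 21); the sign does not affect v_p). Step 3 — |x − y|_2 = 2^{-5} = 1/32.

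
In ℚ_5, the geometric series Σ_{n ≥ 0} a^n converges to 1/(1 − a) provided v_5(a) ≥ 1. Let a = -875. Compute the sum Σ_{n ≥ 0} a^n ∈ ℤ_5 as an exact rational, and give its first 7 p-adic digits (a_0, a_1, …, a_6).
Σ a^n = 1/(1 − a) = 1/876;  first 7 digits = (1, 0, 0, 3, 3, 4, 3)

v_5(a) = 3 ≥ 1, so the series converges in ℤ_5 to 1/(1 − a) = 1/(1 − (-875)) = 1/876. Expand this rational in ℤ_5: compute digits iteratively via d_i = x_i mod 5, x_{i+1} = (x_i − d_i)/5. The first 7 digits are (1, 0, 0, 3, 3, 4, 3).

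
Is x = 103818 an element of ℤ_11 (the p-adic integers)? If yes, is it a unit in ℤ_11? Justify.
x ∈ ℤ_11 but not a unit; v_11(x) = 3 > 0

ℤ_11 = {x ∈ ℚ_11 : v_11(x) ≥ 0} and ℤ_11^× = {x ∈ ℤ_11 : v_11(x) = 0}. Here v_11(103818) = v_11(num) − v_11(den) = 3; compare against these criteria.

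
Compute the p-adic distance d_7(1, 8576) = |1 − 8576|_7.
d_7(1, 8576) = 1/343

Step 1 — x − y = 1 − 8576 = -8575. Step 2 — v_7(-8575) = 3 (factor: -8575 = −(7^3 · 25); the sign does not affect v_p). Step 3 — |x − y|_7 = 7^{-3} = 1/343.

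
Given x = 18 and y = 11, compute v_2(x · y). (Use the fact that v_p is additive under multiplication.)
v_2(198) = 1

v_p(x) = 1 (factor: 18 = 2^1 · 9); v_p(y) = 0 (factor: 11 = 2^0 · 11). Additivity: v_p(xy) = v_p(x) + v_p(y) = 1 + 0 = 1. (Direct check: xy = 198 = 2^1 · (99).)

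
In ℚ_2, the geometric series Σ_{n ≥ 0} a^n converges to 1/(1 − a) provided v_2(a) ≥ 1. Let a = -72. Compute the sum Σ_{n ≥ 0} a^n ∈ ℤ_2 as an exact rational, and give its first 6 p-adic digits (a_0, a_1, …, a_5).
Σ a^n = 1/(1 − a) = 1/73;  first 6 digits = (1, 0, 0, 1, 1, 1)

v_2(a) = 3 ≥ 1, so the series converges in ℤ_2 to 1/(1 − a) = 1/(1 − (-72)) = 1/73. Expand this rational in ℤ_2: compute digits iteratively via d_i = x_i mod 2, x_{i+1} = (x_i − d_i)/2. The first 6 digits are (1, 0, 0, 1, 1, 1).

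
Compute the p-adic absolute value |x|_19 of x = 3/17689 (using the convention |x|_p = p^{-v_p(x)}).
|3/17689|_19 = 361

Step 1 — compute v_19(x) by factoring powers of 19 out of the numerator and denominator: v_19(3/17689) = -2. Step 2 — apply |x|_p = p^{-v_p(x)} = 19^{2} = 361.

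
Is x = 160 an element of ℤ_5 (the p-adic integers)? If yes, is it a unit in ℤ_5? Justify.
x ∈ ℤ_5 but not a unit; v_5(x) = 1 > 0

ℤ_5 = {x ∈ ℚ_5 : v_5(x) ≥ 0} and ℤ_5^× = {x ∈ ℤ_5 : v_5(x) = 0}. Here v_5(160) = v_5(num) − v_5(den) = 1; compare against these criteria.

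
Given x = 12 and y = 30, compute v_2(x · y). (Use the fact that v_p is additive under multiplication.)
v_2(360) = 3

v_p(x) = 2 (factor: 12 = 2^2 · 3); v_p(y) = 1 (factor: 30 = 2^1 · 15). Additivity: v_p(xy) = v_p(x) + v_p(y) = 2 + 1 = 3. (Direct check: xy = 360 = 2^3 · (45).)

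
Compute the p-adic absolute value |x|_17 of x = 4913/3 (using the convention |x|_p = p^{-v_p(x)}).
|4913/3|_17 = 1/4913

Step 1 — compute v_17(x) by factoring powers of 17 out of the numerator and denominator: v_17(4913/3) = 3. Step 2 — apply |x|_p = p^{-v_p(x)} = 17^{-3} = 1/4913.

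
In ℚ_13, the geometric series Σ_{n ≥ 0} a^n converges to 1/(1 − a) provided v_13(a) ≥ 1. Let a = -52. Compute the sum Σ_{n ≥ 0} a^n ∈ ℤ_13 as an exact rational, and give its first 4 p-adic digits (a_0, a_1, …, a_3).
Σ a^n = 1/(1 − a) = 1/53;  first 4 digits = (1, 9, 2, 2)

v_13(a) = 1 ≥ 1, so the series converges in ℤ_13 to 1/(1 − a) = 1/(1 − (-52)) = 1/53. Expand this rational in ℤ_13: compute digits iteratively via d_i = x_i mod 13, x_{i+1} = (x_i − d_i)/13. The first 4 digits are (1, 9, 2, 2).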